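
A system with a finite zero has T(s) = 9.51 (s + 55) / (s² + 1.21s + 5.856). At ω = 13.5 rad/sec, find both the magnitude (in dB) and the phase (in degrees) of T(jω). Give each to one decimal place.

|T| = 9.7 dB, ∠T = -160.9°

|j13.5 + 55| = √(13.5² + 55²) = 56.63
|(j13.5)² + 1.21(j13.5) + 5.856| = |-176.39 + j16.335| = 177.1
|T(j13.5)| = 9.51 × 56.63 / 177.1 = 3.0402
20 log₁₀(3.0402) = 9.66 dB
∠(j13.5 + 55) = arctan(13.5/55) = 13.79°
∠[(j13.5)² + 1.21(j13.5) + 5.856] = ∠[-176.39 + j16.335] = 174.71°
∠T(j13.5) = 13.79° − 174.71° = -160.92°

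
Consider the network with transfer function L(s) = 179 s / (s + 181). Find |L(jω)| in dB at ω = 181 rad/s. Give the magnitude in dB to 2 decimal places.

42.05 dB

|j181| = 181
|j181 + 181| = √(181² + 181²) = 256
|L(j181)| = 179 × 181 / 256 = 126.57
20 log₁₀(126.57) = 42.047 dB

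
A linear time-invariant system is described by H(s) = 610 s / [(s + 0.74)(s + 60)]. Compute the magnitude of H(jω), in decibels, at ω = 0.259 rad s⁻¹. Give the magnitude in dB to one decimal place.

10.5 dB

|j0.259| = 0.259
|j0.259 + 0.74| = √(0.259² + 0.74²) = 0.784
|j0.259 + 60| = √(0.259² + 60²) = 60
|H(j0.259)| = 610 × 0.259 / (0.784 × 60) = 3.3585
20 log₁₀(3.3585) = 10.52 dB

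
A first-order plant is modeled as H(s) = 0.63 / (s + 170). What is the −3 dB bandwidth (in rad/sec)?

170 rad/sec

For a single-pole low-pass, the −3 dB point is at the pole: ω = 170 rad/sec.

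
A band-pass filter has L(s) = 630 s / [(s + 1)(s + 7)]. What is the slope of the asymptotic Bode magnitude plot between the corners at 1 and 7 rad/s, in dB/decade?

0 dB/decade

In this band the factors already past their corner are: 1 differentiator zero, pole at 1; net slope = 0 dB/decade.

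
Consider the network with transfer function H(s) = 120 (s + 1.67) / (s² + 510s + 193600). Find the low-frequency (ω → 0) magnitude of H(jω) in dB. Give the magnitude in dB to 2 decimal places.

-59.70 dB

H(0) = 120 × 1.67 / 193600 = 0.0010351
20 log₁₀(0.0010351) = -59.700 dB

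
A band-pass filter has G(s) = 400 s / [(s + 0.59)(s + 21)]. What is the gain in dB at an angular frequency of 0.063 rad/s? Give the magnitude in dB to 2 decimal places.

|j0.063| = 0.063
|j0.063 + 0.59| = √(0.063² + 0.59²) = 0.5934
|j0.063 + 21| = √(0.063² + 21²) = 21
|G(j0.063)| = 400 × 0.063 / (0.5934 × 21) = 2.0224
20 log₁₀(2.0224) = 6.117 dB

6.12 dB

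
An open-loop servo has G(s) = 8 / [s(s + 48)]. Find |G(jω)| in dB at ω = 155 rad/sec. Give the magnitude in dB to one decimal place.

-69.9 dB

|j155 + 48| = √(155² + 48²) = 162.3
|j155| = 155
|G(j155)| = 8 / (162.3 × 155) = 0.00031808
20 log₁₀(0.00031808) = -69.95 dB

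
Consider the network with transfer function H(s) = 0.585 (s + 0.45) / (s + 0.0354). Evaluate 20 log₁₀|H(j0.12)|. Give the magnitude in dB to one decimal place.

6.8 dB

|j0.12 + 0.45| = √(0.12² + 0.45²) = 0.4657
|j0.12 + 0.0354| = √(0.12² + 0.0354²) = 0.1251
|H(j0.12)| = 0.585 × 0.4657 / 0.1251 = 2.1776
20 log₁₀(2.1776) = 6.76 dB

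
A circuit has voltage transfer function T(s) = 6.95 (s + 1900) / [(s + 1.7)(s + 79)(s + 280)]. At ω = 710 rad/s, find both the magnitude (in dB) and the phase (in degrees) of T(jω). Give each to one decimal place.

|T| = -88.8 dB, ∠T = -221.5°

|j710 + 1900| = √(710² + 1900²) = 2028
|j710 + 1.7| = √(710² + 1.7²) = 710
|j710 + 79| = √(710² + 79²) = 714.4
|j710 + 280| = √(710² + 280²) = 763.2
|T(j710)| = 6.95 × 2028 / (710 × 714.4 × 763.2) = 3.6415e-05
20 log₁₀(3.6415e-05) = -88.77 dB
∠(j710 + 1900) = arctan(710/1900) = 20.49°
∠(j710 + 1.7) = arctan(710/1.7) = 89.86°
∠(j710 + 79) = arctan(710/79) = 83.65°
∠(j710 + 280) = arctan(710/280) = 68.48°
∠T(j710) = 20.49° − (89.86° + 83.65° + 68.48°) = -221.50°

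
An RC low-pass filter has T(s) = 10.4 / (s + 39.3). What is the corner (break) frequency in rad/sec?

39.3 rad/sec

The single real pole at s = −39.3 gives a corner at ω = 39.3 rad/sec.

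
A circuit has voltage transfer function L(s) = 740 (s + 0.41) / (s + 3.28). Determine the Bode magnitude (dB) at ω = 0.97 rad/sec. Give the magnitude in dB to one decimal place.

|j0.97 + 0.41| = √(0.97² + 0.41²) = 1.053
|j0.97 + 3.28| = √(0.97² + 3.28²) = 3.42
|L(j0.97)| = 740 × 1.053 / 3.42 = 227.83
20 log₁₀(227.83) = 47.15 dB

47.2 dB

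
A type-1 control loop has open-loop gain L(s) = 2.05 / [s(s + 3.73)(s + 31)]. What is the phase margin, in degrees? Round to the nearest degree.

Gain crossover: |L(jω)| = 1 at ω ≈ 0.0177 rad/sec.
∠L(j0.0177) = −90° − arctan(0.0177/3.73) − arctan(0.0177/31) ≈ -90.31°
PM = 180° + (-90.31°) = 89.69°

90°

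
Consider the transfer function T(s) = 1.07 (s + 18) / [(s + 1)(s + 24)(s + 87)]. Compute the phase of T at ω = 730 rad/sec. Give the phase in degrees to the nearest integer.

-173°

∠(j730 + 18) = arctan(730/18) = 88.59°
∠(j730 + 1) = arctan(730/1) = 89.92°
∠(j730 + 24) = arctan(730/24) = 88.12°
∠(j730 + 87) = arctan(730/87) = 83.20°
∠T(j730) = 88.59° − (89.92° + 88.12° + 83.20°) = -172.65°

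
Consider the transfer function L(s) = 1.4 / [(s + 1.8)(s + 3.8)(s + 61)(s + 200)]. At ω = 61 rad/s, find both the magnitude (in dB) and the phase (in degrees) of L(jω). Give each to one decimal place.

|L| = -153.6 dB, ∠L = -236.7°

|j61 + 1.8| = √(61² + 1.8²) = 61.03
|j61 + 3.8| = √(61² + 3.8²) = 61.12
|j61 + 61| = √(61² + 61²) = 86.27
|j61 + 200| = √(61² + 200²) = 209.1
|L(j61)| = 1.4 / (61.03 × 61.12 × 86.27 × 209.1) = 2.0809e-08
20 log₁₀(2.0809e-08) = -153.64 dB
∠(j61 + 1.8) = arctan(61/1.8) = 88.31°
∠(j61 + 3.8) = arctan(61/3.8) = 86.44°
∠(j61 + 61) = arctan(61/61) = 45.00°
∠(j61 + 200) = arctan(61/200) = 16.96°
∠L(j61) = − (88.31° + 86.44° + 45.00° + 16.96°) = -236.71°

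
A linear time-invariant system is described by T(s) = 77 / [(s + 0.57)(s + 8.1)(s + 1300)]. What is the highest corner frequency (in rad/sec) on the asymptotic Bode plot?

1300 rad/sec

Break frequencies occur at each pole and zero magnitude: 0.57 rad/sec, 8.1 rad/sec, 1300 rad/sec.
The highest is 1300 rad/sec.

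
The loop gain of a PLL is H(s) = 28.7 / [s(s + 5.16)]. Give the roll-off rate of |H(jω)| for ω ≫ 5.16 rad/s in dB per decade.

With 0 zeros and 2 poles, the high-frequency asymptotic slope is 20 × (0 − 2) = -40 dB/decade.

-40 dB/decade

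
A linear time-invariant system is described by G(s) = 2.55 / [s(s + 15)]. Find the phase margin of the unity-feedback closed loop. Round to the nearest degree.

Gain crossover: |G(jω)| = 1 at ω ≈ 0.17 rad/s.
∠G(j0.17) = −90° − arctan(0.17/15) ≈ -90.65°
PM = 180° + (-90.65°) = 89.35°

89°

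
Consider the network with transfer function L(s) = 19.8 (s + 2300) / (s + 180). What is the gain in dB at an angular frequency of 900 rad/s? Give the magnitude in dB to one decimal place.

|j900 + 2300| = √(900² + 2300²) = 2470
|j900 + 180| = √(900² + 180²) = 917.8
|L(j900)| = 19.8 × 2470 / 917.8 = 53.281
20 log₁₀(53.281) = 34.53 dB

34.5 dB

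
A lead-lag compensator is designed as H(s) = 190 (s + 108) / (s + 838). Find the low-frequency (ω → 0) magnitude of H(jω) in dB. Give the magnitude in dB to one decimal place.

H(0) = 190 × 108 / 838 = 24.487
20 log₁₀(24.487) = 27.78 dB

27.8 dB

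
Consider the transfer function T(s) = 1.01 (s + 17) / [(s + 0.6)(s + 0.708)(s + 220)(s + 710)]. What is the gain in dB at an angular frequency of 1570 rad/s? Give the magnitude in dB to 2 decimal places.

-192.56 dB

|j1570 + 17| = √(1570² + 17²) = 1570
|j1570 + 0.6| = √(1570² + 0.6²) = 1570
|j1570 + 0.708| = √(1570² + 0.708²) = 1570
|j1570 + 220| = √(1570² + 220²) = 1585
|j1570 + 710| = √(1570² + 710²) = 1723
|T(j1570)| = 1.01 × 1570 / (1570 × 1570 × 1585 × 1723) = 2.3552e-10
20 log₁₀(2.3552e-10) = -192.560 dB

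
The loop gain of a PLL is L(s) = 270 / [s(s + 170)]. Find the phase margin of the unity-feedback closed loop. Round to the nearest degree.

89°

Gain crossover: |L(jω)| = 1 at ω ≈ 1.59 rad/sec.
∠L(j1.59) = −90° − arctan(1.59/170) ≈ -90.54°
PM = 180° + (-90.54°) = 89.46°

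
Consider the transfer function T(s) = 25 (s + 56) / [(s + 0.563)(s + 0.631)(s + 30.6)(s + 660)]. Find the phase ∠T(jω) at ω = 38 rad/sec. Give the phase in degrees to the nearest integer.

-198°

∠(j38 + 56) = arctan(38/56) = 34.16°
∠(j38 + 0.563) = arctan(38/0.563) = 89.15°
∠(j38 + 0.631) = arctan(38/0.631) = 89.05°
∠(j38 + 30.6) = arctan(38/30.6) = 51.16°
∠(j38 + 660) = arctan(38/660) = 3.30°
∠T(j38) = 34.16° − (89.15° + 89.05° + 51.16° + 3.30°) = -198.49°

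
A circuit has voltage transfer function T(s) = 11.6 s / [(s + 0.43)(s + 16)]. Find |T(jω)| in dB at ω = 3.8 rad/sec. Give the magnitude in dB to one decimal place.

-3.1 dB

|j3.8| = 3.8
|j3.8 + 0.43| = √(3.8² + 0.43²) = 3.824
|j3.8 + 16| = √(3.8² + 16²) = 16.45
|T(j3.8)| = 11.6 × 3.8 / (3.824 × 16.45) = 0.70091
20 log₁₀(0.70091) = -3.09 dB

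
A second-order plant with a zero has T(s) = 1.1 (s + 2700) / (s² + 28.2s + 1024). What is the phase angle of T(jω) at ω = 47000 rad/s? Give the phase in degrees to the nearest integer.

-93 deg

∠(j47000 + 2700) = arctan(47000/2700) = 86.71°
∠[(j47000)² + 28.2(j47000) + 1024] = ∠[-2.209e+09 + j1.3254e+06] = 179.97°
∠T(j47000) = 86.71° − 179.97° = -93.25°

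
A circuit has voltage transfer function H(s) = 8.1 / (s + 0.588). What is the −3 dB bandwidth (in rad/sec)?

For a single-pole low-pass, the −3 dB point is at the pole: ω = 0.588 rad/sec.

0.588 rad/sec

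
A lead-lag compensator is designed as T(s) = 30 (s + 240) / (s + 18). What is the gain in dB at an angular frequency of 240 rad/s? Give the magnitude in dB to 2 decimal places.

32.53 dB

|j240 + 240| = √(240² + 240²) = 339.4
|j240 + 18| = √(240² + 18²) = 240.7
|T(j240)| = 30 × 339.4 / 240.7 = 42.308
20 log₁₀(42.308) = 32.528 dB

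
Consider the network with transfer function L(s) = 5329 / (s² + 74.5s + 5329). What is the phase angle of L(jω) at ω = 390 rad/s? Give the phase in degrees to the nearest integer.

-169°

∠[(j390)² + 74.5(j390) + 5329] = ∠[-1.4677e+05 + j29055] = 168.80°
∠L(j390) = −168.80° = -168.80°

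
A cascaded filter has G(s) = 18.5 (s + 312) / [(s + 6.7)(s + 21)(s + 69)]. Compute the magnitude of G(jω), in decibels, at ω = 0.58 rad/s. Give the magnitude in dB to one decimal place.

-4.6 dB

|j0.58 + 312| = √(0.58² + 312²) = 312
|j0.58 + 6.7| = √(0.58² + 6.7²) = 6.725
|j0.58 + 21| = √(0.58² + 21²) = 21.01
|j0.58 + 69| = √(0.58² + 69²) = 69
|G(j0.58)| = 18.5 × 312 / (6.725 × 21.01 × 69) = 0.59208
20 log₁₀(0.59208) = -4.55 dB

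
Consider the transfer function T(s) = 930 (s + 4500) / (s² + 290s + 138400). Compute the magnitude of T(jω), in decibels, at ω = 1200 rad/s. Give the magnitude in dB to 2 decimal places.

10.14 dB

|j1200 + 4500| = √(1200² + 4500²) = 4657
|(j1200)² + 290(j1200) + 138400| = |-1.3016e+06 + j3.48e+05| = 1.347e+06
|T(j1200)| = 930 × 4657 / 1.347e+06 = 3.2147
20 log₁₀(3.2147) = 10.143 dB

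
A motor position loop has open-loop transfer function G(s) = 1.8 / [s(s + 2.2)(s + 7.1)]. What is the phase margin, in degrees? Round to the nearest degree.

86°

Gain crossover: |G(jω)| = 1 at ω ≈ 0.115 rad/sec.
∠G(j0.115) = −90° − arctan(0.115/2.2) − arctan(0.115/7.1) ≈ -93.92°
PM = 180° + (-93.92°) = 86.08°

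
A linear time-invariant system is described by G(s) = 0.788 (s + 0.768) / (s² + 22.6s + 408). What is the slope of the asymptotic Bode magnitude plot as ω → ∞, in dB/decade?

With 1 zero and 2 poles, the high-frequency asymptotic slope is 20 × (1 − 2) = -20 dB/decade.

-20 dB/decade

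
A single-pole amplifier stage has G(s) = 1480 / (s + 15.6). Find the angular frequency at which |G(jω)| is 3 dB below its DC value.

For a single-pole low-pass, the −3 dB point is at the pole: ω = 15.6 rad/s.

15.6 rad/s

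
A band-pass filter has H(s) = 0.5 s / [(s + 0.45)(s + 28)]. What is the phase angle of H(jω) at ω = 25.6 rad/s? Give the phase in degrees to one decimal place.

-41.4 deg

∠(j25.6) = 90.00°
∠(j25.6 + 0.45) = arctan(25.6/0.45) = 88.99°
∠(j25.6 + 28) = arctan(25.6/28) = 42.44°
∠H(j25.6) = 90.00° − (88.99° + 42.44°) = -41.43°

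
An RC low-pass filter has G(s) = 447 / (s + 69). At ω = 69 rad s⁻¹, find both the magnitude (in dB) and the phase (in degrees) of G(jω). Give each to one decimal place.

|G| = 13.2 dB, ∠G = -45.0 deg

|j69 + 69| = √(69² + 69²) = 97.58
|G(j69)| = 447 / 97.58 = 4.5808
20 log₁₀(4.5808) = 13.22 dB
∠(j69 + 69) = arctan(69/69) = 45.00°
∠G(j69) = −45.00° = -45.00°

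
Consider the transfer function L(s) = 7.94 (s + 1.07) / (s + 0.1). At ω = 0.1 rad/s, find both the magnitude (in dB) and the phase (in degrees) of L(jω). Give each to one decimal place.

|L| = 35.6 dB, ∠L = -39.7°

|j0.1 + 1.07| = √(0.1² + 1.07²) = 1.075
|j0.1 + 0.1| = √(0.1² + 0.1²) = 0.1414
|L(j0.1)| = 7.94 × 1.075 / 0.1414 = 60.336
20 log₁₀(60.336) = 35.61 dB
∠(j0.1 + 1.07) = arctan(0.1/1.07) = 5.34°
∠(j0.1 + 0.1) = arctan(0.1/0.1) = 45.00°
∠L(j0.1) = 5.34° − 45.00° = -39.66°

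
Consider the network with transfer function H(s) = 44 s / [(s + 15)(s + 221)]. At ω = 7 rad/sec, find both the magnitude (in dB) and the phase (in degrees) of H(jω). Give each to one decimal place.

|j7| = 7
|j7 + 15| = √(7² + 15²) = 16.55
|j7 + 221| = √(7² + 221²) = 221.1
|H(j7)| = 44 × 7 / (16.55 × 221.1) = 0.084152
20 log₁₀(0.084152) = -21.50 dB
∠(j7) = 90.00°
∠(j7 + 15) = arctan(7/15) = 25.02°
∠(j7 + 221) = arctan(7/221) = 1.81°
∠H(j7) = 90.00° − (25.02° + 1.81°) = 63.17°

|H| = -21.5 dB, ∠H = 63.2°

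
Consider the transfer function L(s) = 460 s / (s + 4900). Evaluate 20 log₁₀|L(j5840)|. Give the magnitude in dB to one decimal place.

50.9 dB

|j5840| = 5840
|j5840 + 4900| = √(5840² + 4900²) = 7623
|L(j5840)| = 460 × 5840 / 7623 = 352.39
20 log₁₀(352.39) = 50.94 dB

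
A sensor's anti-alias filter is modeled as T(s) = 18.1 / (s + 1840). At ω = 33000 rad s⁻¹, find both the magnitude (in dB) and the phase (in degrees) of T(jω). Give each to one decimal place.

|T| = -65.2 dB, ∠T = -86.8°

|j33000 + 1840| = √(33000² + 1840²) = 3.305e+04
|T(j33000)| = 18.1 / 3.305e+04 = 0.00054763
20 log₁₀(0.00054763) = -65.23 dB
∠(j33000 + 1840) = arctan(33000/1840) = 86.81°
∠T(j33000) = −86.81° = -86.81°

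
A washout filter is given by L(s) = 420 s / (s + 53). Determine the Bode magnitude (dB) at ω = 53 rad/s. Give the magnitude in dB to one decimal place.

49.5 dB

|j53| = 53
|j53 + 53| = √(53² + 53²) = 74.95
|L(j53)| = 420 × 53 / 74.95 = 296.98
20 log₁₀(296.98) = 49.45 dB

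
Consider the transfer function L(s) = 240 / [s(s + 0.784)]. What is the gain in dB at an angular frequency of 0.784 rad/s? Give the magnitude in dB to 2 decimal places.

|j0.784 + 0.784| = √(0.784² + 0.784²) = 1.109
|j0.784| = 0.784
|L(j0.784)| = 240 / (1.109 × 0.784) = 276.1
20 log₁₀(276.1) = 48.821 dB

48.82 dB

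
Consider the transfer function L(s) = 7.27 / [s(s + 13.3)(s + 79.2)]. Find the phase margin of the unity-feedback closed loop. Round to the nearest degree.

90 deg

Gain crossover: |L(jω)| = 1 at ω ≈ 0.0069 rad/s.
∠L(j0.0069) = −90° − arctan(0.0069/13.3) − arctan(0.0069/79.2) ≈ -90.03°
PM = 180° + (-90.03°) = 89.97°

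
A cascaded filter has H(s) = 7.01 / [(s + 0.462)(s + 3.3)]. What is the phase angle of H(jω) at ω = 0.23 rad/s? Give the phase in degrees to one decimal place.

∠(j0.23 + 0.462) = arctan(0.23/0.462) = 26.47°
∠(j0.23 + 3.3) = arctan(0.23/3.3) = 3.99°
∠H(j0.23) = − (26.47° + 3.99°) = -30.45°

-30.5°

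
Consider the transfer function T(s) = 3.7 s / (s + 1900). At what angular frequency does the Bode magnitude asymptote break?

1900 rad/s

The single real pole at s = −1900 gives a corner at ω = 1900 rad/s.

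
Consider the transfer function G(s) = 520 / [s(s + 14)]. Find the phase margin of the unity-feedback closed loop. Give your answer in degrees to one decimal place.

Gain crossover: |G(jω)| = 1 at ω ≈ 20.8 rad/s.
∠G(j20.8) = −90° − arctan(20.8/14) ≈ -146.01°
PM = 180° + (-146.01°) = 33.99°

34.0°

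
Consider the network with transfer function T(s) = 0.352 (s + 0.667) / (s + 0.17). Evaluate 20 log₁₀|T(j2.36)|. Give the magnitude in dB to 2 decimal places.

|j2.36 + 0.667| = √(2.36² + 0.667²) = 2.452
|j2.36 + 0.17| = √(2.36² + 0.17²) = 2.366
|T(j2.36)| = 0.352 × 2.452 / 2.366 = 0.36484
20 log₁₀(0.36484) = -8.758 dB

-8.76 dB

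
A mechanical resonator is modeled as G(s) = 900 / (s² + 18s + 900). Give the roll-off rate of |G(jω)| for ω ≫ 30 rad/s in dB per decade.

With 0 zeros and 2 poles, the high-frequency asymptotic slope is 20 × (0 − 2) = -40 dB/decade.

-40 dB/decade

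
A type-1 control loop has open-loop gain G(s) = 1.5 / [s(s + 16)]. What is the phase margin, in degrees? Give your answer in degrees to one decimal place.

Gain crossover: |G(jω)| = 1 at ω ≈ 0.0937 rad/s.
∠G(j0.0937) = −90° − arctan(0.0937/16) ≈ -90.34°
PM = 180° + (-90.34°) = 89.66°

89.7°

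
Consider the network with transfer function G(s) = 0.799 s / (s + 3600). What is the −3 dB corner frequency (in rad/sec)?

3600 rad/sec

For a single-pole high-pass, the −3 dB point is at the pole: ω = 3600 rad/sec.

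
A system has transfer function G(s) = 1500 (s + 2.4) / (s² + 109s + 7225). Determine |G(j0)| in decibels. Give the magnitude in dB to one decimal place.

-6.1 dB

G(0) = 1500 × 2.4 / 7225 = 0.49827
20 log₁₀(0.49827) = -6.05 dB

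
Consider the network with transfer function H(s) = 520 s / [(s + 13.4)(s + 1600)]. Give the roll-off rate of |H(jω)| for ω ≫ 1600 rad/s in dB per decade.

-20 dB/decade

With 1 zero and 2 poles, the high-frequency asymptotic slope is 20 × (1 − 2) = -20 dB/decade.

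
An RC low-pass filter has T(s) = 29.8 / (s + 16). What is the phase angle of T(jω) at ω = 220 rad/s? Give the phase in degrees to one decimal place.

∠(j220 + 16) = arctan(220/16) = 85.84°
∠T(j220) = −85.84° = -85.84°

-85.8 deg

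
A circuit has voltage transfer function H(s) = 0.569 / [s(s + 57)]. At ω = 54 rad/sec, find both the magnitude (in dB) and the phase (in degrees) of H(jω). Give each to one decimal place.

|H| = -77.4 dB, ∠H = -133.5 deg

|j54 + 57| = √(54² + 57²) = 78.52
|j54| = 54
|H(j54)| = 0.569 / (78.52 × 54) = 0.0001342
20 log₁₀(0.0001342) = -77.44 dB
∠(j54 + 57) = arctan(54/57) = 43.45°
∠(j54) = 90.00°
∠H(j54) = − (43.45° + 90.00°) = -133.45°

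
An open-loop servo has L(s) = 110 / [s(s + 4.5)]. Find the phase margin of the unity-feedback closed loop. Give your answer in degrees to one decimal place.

24.2°

Gain crossover: |L(jω)| = 1 at ω ≈ 10 rad/sec.
∠L(j10) = −90° − arctan(10/4.5) ≈ -155.81°
PM = 180° + (-155.81°) = 24.19°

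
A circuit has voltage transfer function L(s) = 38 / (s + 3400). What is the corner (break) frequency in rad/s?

3400 rad/s

The single real pole at s = −3400 gives a corner at ω = 3400 rad/s.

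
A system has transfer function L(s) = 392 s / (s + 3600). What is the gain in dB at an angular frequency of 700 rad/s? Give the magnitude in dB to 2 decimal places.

37.48 dB

|j700| = 700
|j700 + 3600| = √(700² + 3600²) = 3667
|L(j700)| = 392 × 700 / 3667 = 74.821
20 log₁₀(74.821) = 37.480 dB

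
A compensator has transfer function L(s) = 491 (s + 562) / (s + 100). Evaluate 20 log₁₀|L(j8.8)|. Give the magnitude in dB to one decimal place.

|j8.8 + 562| = √(8.8² + 562²) = 562.1
|j8.8 + 100| = √(8.8² + 100²) = 100.4
|L(j8.8)| = 491 × 562.1 / 100.4 = 2749.1
20 log₁₀(2749.1) = 68.78 dB

68.8 dB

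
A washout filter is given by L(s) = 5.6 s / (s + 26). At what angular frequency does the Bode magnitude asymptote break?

The single real pole at s = −26 gives a corner at ω = 26 rad/s.

26 rad/s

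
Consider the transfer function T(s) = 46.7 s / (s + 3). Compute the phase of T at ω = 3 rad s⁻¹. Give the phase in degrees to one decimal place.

∠(j3) = 90.00°
∠(j3 + 3) = arctan(3/3) = 45.00°
∠T(j3) = 90.00° − 45.00° = 45.00°

45.0 deg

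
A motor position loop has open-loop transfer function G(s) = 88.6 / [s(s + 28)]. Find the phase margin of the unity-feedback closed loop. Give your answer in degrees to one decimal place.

83.6 deg

Gain crossover: |G(jω)| = 1 at ω ≈ 3.14 rad/s.
∠G(j3.14) = −90° − arctan(3.14/28) ≈ -96.41°
PM = 180° + (-96.41°) = 83.59°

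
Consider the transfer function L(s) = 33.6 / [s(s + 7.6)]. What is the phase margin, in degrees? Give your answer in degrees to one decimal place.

Gain crossover: |L(jω)| = 1 at ω ≈ 3.93 rad/sec.
∠L(j3.93) = −90° − arctan(3.93/7.6) ≈ -117.33°
PM = 180° + (-117.33°) = 62.67°

62.7°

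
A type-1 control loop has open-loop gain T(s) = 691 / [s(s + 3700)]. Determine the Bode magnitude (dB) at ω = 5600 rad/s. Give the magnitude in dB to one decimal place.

-94.7 dB

|j5600 + 3700| = √(5600² + 3700²) = 6712
|j5600| = 5600
|T(j5600)| = 691 / (6712 × 5600) = 1.8384e-05
20 log₁₀(1.8384e-05) = -94.71 dB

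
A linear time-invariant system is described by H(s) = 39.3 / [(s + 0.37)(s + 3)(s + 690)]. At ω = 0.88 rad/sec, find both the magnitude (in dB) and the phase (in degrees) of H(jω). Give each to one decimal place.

|H| = -34.4 dB, ∠H = -83.6°

|j0.88 + 0.37| = √(0.88² + 0.37²) = 0.9546
|j0.88 + 3| = √(0.88² + 3²) = 3.126
|j0.88 + 690| = √(0.88² + 690²) = 690
|H(j0.88)| = 39.3 / (0.9546 × 3.126 × 690) = 0.019084
20 log₁₀(0.019084) = -34.39 dB
∠(j0.88 + 0.37) = arctan(0.88/0.37) = 67.20°
∠(j0.88 + 3) = arctan(0.88/3) = 16.35°
∠(j0.88 + 690) = arctan(0.88/690) = 0.07°
∠H(j0.88) = − (67.20° + 16.35° + 0.07°) = -83.62°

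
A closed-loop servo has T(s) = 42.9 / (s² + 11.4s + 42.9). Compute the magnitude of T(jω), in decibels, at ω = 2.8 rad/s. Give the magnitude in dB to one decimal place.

|(j2.8)² + 11.4(j2.8) + 42.9| = |35.06 + j31.92| = 47.41
|T(j2.8)| = 42.9 / 47.41 = 0.9048
20 log₁₀(0.9048) = -0.87 dB

-0.9 dB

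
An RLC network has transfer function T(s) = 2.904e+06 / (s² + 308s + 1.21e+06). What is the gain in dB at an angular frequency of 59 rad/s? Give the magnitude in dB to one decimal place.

|(j59)² + 308(j59) + 1.21e+06| = |1.2065e+06 + j18172| = 1.207e+06
|T(j59)| = 2.904e+06 / 1.207e+06 = 2.4067
20 log₁₀(2.4067) = 7.63 dB

7.6 dB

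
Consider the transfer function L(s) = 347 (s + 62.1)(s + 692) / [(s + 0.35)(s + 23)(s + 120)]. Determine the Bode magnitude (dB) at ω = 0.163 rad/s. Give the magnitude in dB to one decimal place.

|j0.163 + 62.1| = √(0.163² + 62.1²) = 62.1
|j0.163 + 692| = √(0.163² + 692²) = 692
|j0.163 + 0.35| = √(0.163² + 0.35²) = 0.3861
|j0.163 + 23| = √(0.163² + 23²) = 23
|j0.163 + 120| = √(0.163² + 120²) = 120
|L(j0.163)| = 347 × 62.1 × 692 / (0.3861 × 23 × 120) = 13993
20 log₁₀(13993) = 82.92 dB

82.9 dB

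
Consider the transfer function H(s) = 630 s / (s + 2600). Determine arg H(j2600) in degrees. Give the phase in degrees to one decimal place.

45.0°

∠(j2600) = 90.00°
∠(j2600 + 2600) = arctan(2600/2600) = 45.00°
∠H(j2600) = 90.00° − 45.00° = 45.00°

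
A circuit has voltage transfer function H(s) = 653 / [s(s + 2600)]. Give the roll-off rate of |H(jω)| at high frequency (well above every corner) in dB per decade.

-40 dB/decade

With 0 zeros and 2 poles, the high-frequency asymptotic slope is 20 × (0 − 2) = -40 dB/decade.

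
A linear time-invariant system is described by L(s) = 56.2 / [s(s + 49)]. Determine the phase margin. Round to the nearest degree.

Gain crossover: |L(jω)| = 1 at ω ≈ 1.15 rad/s.
∠L(j1.15) = −90° − arctan(1.15/49) ≈ -91.34°
PM = 180° + (-91.34°) = 88.66°

89°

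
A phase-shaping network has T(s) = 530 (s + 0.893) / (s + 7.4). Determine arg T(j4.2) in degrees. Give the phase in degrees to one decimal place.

∠(j4.2 + 0.893) = arctan(4.2/0.893) = 78.00°
∠(j4.2 + 7.4) = arctan(4.2/7.4) = 29.58°
∠T(j4.2) = 78.00° − 29.58° = 48.42°

48.4 deg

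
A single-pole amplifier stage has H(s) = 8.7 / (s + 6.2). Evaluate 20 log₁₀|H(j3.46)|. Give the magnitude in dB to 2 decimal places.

|j3.46 + 6.2| = √(3.46² + 6.2²) = 7.1
|H(j3.46)| = 8.7 / 7.1 = 1.2253
20 log₁₀(1.2253) = 1.765 dB

1.77 dB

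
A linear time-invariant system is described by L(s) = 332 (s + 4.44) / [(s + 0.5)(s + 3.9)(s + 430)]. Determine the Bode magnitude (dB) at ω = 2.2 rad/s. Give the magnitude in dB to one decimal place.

-8.4 dB

|j2.2 + 4.44| = √(2.2² + 4.44²) = 4.955
|j2.2 + 0.5| = √(2.2² + 0.5²) = 2.256
|j2.2 + 3.9| = √(2.2² + 3.9²) = 4.478
|j2.2 + 430| = √(2.2² + 430²) = 430
|L(j2.2)| = 332 × 4.955 / (2.256 × 4.478 × 430) = 0.37871
20 log₁₀(0.37871) = -8.43 dB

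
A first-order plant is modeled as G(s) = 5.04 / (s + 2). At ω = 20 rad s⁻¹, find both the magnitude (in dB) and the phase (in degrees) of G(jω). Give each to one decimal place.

|G| = -12.0 dB, ∠G = -84.3 deg

|j20 + 2| = √(20² + 2²) = 20.1
|G(j20)| = 5.04 / 20.1 = 0.25075
20 log₁₀(0.25075) = -12.02 dB
∠(j20 + 2) = arctan(20/2) = 84.29°
∠G(j20) = −84.29° = -84.29°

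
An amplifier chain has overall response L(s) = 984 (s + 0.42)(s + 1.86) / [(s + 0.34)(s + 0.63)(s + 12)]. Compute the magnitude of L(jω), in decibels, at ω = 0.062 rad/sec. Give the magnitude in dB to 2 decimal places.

|j0.062 + 0.42| = √(0.062² + 0.42²) = 0.4246
|j0.062 + 1.86| = √(0.062² + 1.86²) = 1.861
|j0.062 + 0.34| = √(0.062² + 0.34²) = 0.3456
|j0.062 + 0.63| = √(0.062² + 0.63²) = 0.633
|j0.062 + 12| = √(0.062² + 12²) = 12
|L(j0.062)| = 984 × 0.4246 × 1.861 / (0.3456 × 0.633 × 12) = 296.13
20 log₁₀(296.13) = 49.430 dB

49.43 dB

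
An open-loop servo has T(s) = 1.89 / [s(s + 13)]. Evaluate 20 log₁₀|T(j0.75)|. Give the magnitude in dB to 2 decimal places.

-14.27 dB

|j0.75 + 13| = √(0.75² + 13²) = 13.02
|j0.75| = 0.75
|T(j0.75)| = 1.89 / (13.02 × 0.75) = 0.19352
20 log₁₀(0.19352) = -14.265 dB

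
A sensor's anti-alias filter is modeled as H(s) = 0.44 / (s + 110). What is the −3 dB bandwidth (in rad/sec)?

110 rad/sec

For a single-pole low-pass, the −3 dB point is at the pole: ω = 110 rad/sec.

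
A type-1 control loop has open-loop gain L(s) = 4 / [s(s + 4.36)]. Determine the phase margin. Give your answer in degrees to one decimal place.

78.4 deg

Gain crossover: |L(jω)| = 1 at ω ≈ 0.899 rad/s.
∠L(j0.899) = −90° − arctan(0.899/4.36) ≈ -101.64°
PM = 180° + (-101.64°) = 78.36°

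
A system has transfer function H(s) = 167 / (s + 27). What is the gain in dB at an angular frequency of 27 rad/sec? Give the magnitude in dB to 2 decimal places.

12.82 dB

|j27 + 27| = √(27² + 27²) = 38.18
|H(j27)| = 167 / 38.18 = 4.3736
20 log₁₀(4.3736) = 12.817 dB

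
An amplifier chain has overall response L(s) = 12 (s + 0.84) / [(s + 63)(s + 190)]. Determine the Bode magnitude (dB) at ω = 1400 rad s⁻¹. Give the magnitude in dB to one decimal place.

|j1400 + 0.84| = √(1400² + 0.84²) = 1400
|j1400 + 63| = √(1400² + 63²) = 1401
|j1400 + 190| = √(1400² + 190²) = 1413
|L(j1400)| = 12 × 1400 / (1401 × 1413) = 0.008485
20 log₁₀(0.008485) = -41.43 dB

-41.4 dB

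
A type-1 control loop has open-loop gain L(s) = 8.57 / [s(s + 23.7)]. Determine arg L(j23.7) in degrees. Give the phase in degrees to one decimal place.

∠(j23.7 + 23.7) = arctan(23.7/23.7) = 45.00°
∠(j23.7) = 90.00°
∠L(j23.7) = − (45.00° + 90.00°) = -135.00°

-135.0°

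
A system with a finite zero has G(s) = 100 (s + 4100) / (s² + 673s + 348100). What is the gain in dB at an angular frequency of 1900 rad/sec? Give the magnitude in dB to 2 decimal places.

-17.79 dB

|j1900 + 4100| = √(1900² + 4100²) = 4519
|(j1900)² + 673(j1900) + 348100| = |-3.2619e+06 + j1.2787e+06| = 3.504e+06
|G(j1900)| = 100 × 4519 / 3.504e+06 = 0.12898
20 log₁₀(0.12898) = -17.790 dB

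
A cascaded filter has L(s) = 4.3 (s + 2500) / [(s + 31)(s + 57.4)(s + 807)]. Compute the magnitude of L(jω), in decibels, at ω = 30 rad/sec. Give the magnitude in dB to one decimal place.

-46.4 dB

|j30 + 2500| = √(30² + 2500²) = 2500
|j30 + 31| = √(30² + 31²) = 43.14
|j30 + 57.4| = √(30² + 57.4²) = 64.77
|j30 + 807| = √(30² + 807²) = 807.6
|L(j30)| = 4.3 × 2500 / (43.14 × 64.77 × 807.6) = 0.0047647
20 log₁₀(0.0047647) = -46.44 dB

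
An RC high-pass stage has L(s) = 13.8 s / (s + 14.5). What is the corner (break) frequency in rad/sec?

The single real pole at s = −14.5 gives a corner at ω = 14.5 rad/sec.

14.5 rad/sec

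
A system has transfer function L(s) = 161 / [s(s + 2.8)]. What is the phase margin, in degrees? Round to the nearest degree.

13°

Gain crossover: |L(jω)| = 1 at ω ≈ 12.5 rad/s.
∠L(j12.5) = −90° − arctan(12.5/2.8) ≈ -167.41°
PM = 180° + (-167.41°) = 12.59°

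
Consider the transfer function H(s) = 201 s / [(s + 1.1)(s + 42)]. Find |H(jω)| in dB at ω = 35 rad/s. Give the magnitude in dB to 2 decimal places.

|j35| = 35
|j35 + 1.1| = √(35² + 1.1²) = 35.02
|j35 + 42| = √(35² + 42²) = 54.67
|H(j35)| = 201 × 35 / (35.02 × 54.67) = 3.6747
20 log₁₀(3.6747) = 11.304 dB

11.30 dB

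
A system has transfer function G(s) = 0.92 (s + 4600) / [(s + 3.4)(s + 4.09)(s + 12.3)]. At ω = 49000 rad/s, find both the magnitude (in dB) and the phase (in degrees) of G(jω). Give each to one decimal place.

|G| = -188.3 dB, ∠G = -185.3°

|j49000 + 4600| = √(49000² + 4600²) = 4.922e+04
|j49000 + 3.4| = √(49000² + 3.4²) = 4.9e+04
|j49000 + 4.09| = √(49000² + 4.09²) = 4.9e+04
|j49000 + 12.3| = √(49000² + 12.3²) = 4.9e+04
|G(j49000)| = 0.92 × 4.922e+04 / (4.9e+04 × 4.9e+04 × 4.9e+04) = 3.8486e-10
20 log₁₀(3.8486e-10) = -188.29 dB
∠(j49000 + 4600) = arctan(49000/4600) = 84.64°
∠(j49000 + 3.4) = arctan(49000/3.4) = 90.00°
∠(j49000 + 4.09) = arctan(49000/4.09) = 90.00°
∠(j49000 + 12.3) = arctan(49000/12.3) = 89.99°
∠G(j49000) = 84.64° − (90.00° + 90.00° + 89.99°) = -185.34°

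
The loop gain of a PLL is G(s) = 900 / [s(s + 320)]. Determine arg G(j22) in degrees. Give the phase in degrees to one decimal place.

∠(j22 + 320) = arctan(22/320) = 3.93°
∠(j22) = 90.00°
∠G(j22) = − (3.93° + 90.00°) = -93.93°

-93.9°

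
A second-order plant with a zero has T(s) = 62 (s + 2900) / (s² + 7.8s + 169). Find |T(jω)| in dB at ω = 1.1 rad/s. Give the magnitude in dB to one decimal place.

|j1.1 + 2900| = √(1.1² + 2900²) = 2900
|(j1.1)² + 7.8(j1.1) + 169| = |167.79 + j8.58| = 168
|T(j1.1)| = 62 × 2900 / 168 = 1070.2
20 log₁₀(1070.2) = 60.59 dB

60.6 dB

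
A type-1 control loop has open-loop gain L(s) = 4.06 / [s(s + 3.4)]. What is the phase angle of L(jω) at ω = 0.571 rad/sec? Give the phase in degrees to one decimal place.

∠(j0.571 + 3.4) = arctan(0.571/3.4) = 9.53°
∠(j0.571) = 90.00°
∠L(j0.571) = − (9.53° + 90.00°) = -99.53°

-99.5 deg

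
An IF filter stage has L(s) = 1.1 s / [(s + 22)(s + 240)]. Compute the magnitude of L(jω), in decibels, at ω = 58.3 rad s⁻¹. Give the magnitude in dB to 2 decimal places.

|j58.3| = 58.3
|j58.3 + 22| = √(58.3² + 22²) = 62.31
|j58.3 + 240| = √(58.3² + 240²) = 247
|L(j58.3)| = 1.1 × 58.3 / (62.31 × 247) = 0.004167
20 log₁₀(0.004167) = -47.604 dB

-47.60 dB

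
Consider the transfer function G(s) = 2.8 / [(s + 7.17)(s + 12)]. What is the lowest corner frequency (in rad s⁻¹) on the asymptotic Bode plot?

7.17 rad s⁻¹

Break frequencies occur at each pole and zero magnitude: 7.17 rad s⁻¹, 12 rad s⁻¹.
The lowest is 7.17 rad s⁻¹.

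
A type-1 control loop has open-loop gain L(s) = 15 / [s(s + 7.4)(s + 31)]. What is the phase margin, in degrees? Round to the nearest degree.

Gain crossover: |L(jω)| = 1 at ω ≈ 0.0654 rad/s.
∠L(j0.0654) = −90° − arctan(0.0654/7.4) − arctan(0.0654/31) ≈ -90.63°
PM = 180° + (-90.63°) = 89.37°

89 deg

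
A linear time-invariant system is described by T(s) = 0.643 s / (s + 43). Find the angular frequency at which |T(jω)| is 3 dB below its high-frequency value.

For a single-pole high-pass, the −3 dB point is at the pole: ω = 43 rad/sec.

43 rad/sec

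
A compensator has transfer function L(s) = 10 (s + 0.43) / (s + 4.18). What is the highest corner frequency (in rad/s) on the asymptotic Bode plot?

4.18 rad/s

Break frequencies occur at each pole and zero magnitude: 0.43 rad/s, 4.18 rad/s.
The highest is 4.18 rad/s.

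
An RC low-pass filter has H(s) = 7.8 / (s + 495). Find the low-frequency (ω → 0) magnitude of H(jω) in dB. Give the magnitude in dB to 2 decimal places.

H(0) = 7.8 / 495 = 0.015758
20 log₁₀(0.015758) = -36.050 dB

-36.05 dB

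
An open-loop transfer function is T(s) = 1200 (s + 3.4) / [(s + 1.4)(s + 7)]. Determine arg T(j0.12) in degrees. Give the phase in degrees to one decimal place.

-3.9 deg

∠(j0.12 + 3.4) = arctan(0.12/3.4) = 2.02°
∠(j0.12 + 1.4) = arctan(0.12/1.4) = 4.90°
∠(j0.12 + 7) = arctan(0.12/7) = 0.98°
∠T(j0.12) = 2.02° − (4.90° + 0.98°) = -3.86°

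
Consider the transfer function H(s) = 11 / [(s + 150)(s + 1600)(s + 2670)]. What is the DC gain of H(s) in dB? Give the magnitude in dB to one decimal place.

-155.3 dB

H(0) = 11 / (150 × 1600 × 2670) = 1.7166e-08
20 log₁₀(1.7166e-08) = -155.31 dB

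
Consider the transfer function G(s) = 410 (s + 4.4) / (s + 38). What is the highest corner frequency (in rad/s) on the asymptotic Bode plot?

Break frequencies occur at each pole and zero magnitude: 4.4 rad/s, 38 rad/s.
The highest is 38 rad/s.

38 rad/s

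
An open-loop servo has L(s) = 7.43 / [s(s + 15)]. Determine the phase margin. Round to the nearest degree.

Gain crossover: |L(jω)| = 1 at ω ≈ 0.495 rad/sec.
∠L(j0.495) = −90° − arctan(0.495/15) ≈ -91.89°
PM = 180° + (-91.89°) = 88.11°

88°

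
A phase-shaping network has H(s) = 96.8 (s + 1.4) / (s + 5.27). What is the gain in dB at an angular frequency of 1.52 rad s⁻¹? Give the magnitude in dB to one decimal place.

|j1.52 + 1.4| = √(1.52² + 1.4²) = 2.066
|j1.52 + 5.27| = √(1.52² + 5.27²) = 5.485
|H(j1.52)| = 96.8 × 2.066 / 5.485 = 36.471
20 log₁₀(36.471) = 31.24 dB

31.2 dB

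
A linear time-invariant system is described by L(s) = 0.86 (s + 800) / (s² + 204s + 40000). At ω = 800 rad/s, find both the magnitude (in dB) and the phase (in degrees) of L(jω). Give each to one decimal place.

|L| = -56.1 dB, ∠L = -119.8 deg

|j800 + 800| = √(800² + 800²) = 1131
|(j800)² + 204(j800) + 40000| = |-6e+05 + j1.632e+05| = 6.218e+05
|L(j800)| = 0.86 × 1131 / 6.218e+05 = 0.0015648
20 log₁₀(0.0015648) = -56.11 dB
∠(j800 + 800) = arctan(800/800) = 45.00°
∠[(j800)² + 204(j800) + 40000] = ∠[-6e+05 + j1.632e+05] = 164.78°
∠L(j800) = 45.00° − 164.78° = -119.78°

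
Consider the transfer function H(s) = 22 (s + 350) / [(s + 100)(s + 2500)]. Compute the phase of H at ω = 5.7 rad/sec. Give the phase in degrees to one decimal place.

∠(j5.7 + 350) = arctan(5.7/350) = 0.93°
∠(j5.7 + 100) = arctan(5.7/100) = 3.26°
∠(j5.7 + 2500) = arctan(5.7/2500) = 0.13°
∠H(j5.7) = 0.93° − (3.26° + 0.13°) = -2.46°

-2.5 deg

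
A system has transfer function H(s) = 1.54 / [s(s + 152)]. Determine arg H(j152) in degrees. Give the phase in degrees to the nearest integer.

-135°

∠(j152 + 152) = arctan(152/152) = 45.00°
∠(j152) = 90.00°
∠H(j152) = − (45.00° + 90.00°) = -135.00°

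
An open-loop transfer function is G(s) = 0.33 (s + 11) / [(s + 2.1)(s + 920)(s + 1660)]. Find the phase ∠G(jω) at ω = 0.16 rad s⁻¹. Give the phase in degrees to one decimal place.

-3.5°

∠(j0.16 + 11) = arctan(0.16/11) = 0.83°
∠(j0.16 + 2.1) = arctan(0.16/2.1) = 4.36°
∠(j0.16 + 920) = arctan(0.16/920) = 0.01°
∠(j0.16 + 1660) = arctan(0.16/1660) = 0.01°
∠G(j0.16) = 0.83° − (4.36° + 0.01° + 0.01°) = -3.54°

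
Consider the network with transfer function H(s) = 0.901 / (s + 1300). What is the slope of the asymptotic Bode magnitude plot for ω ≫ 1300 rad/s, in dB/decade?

-20 dB/decade

With 0 zeros and 1 pole, the high-frequency asymptotic slope is 20 × (0 − 1) = -20 dB/decade.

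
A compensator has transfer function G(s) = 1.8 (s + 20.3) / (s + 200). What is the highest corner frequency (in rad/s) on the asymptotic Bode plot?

Break frequencies occur at each pole and zero magnitude: 20.3 rad/s, 200 rad/s.
The highest is 200 rad/s.

200 rad/s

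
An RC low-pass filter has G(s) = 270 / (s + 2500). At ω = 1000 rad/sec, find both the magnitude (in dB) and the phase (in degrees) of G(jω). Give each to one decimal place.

|G| = -20.0 dB, ∠G = -21.8°

|j1000 + 2500| = √(1000² + 2500²) = 2693
|G(j1000)| = 270 / 2693 = 0.10028
20 log₁₀(0.10028) = -19.98 dB
∠(j1000 + 2500) = arctan(1000/2500) = 21.80°
∠G(j1000) = −21.80° = -21.80°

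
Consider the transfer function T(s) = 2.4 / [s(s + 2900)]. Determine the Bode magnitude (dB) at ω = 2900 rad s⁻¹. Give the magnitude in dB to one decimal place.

-133.9 dB

|j2900 + 2900| = √(2900² + 2900²) = 4101
|j2900| = 2900
|T(j2900)| = 2.4 / (4101 × 2900) = 2.0179e-07
20 log₁₀(2.0179e-07) = -133.90 dB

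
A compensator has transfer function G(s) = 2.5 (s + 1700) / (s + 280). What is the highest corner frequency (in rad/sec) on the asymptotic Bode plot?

1700 rad/sec

Break frequencies occur at each pole and zero magnitude: 280 rad/sec, 1700 rad/sec.
The highest is 1700 rad/sec.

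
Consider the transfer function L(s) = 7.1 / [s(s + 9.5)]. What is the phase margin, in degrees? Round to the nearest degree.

Gain crossover: |L(jω)| = 1 at ω ≈ 0.745 rad/s.
∠L(j0.745) = −90° − arctan(0.745/9.5) ≈ -94.48°
PM = 180° + (-94.48°) = 85.52°

86°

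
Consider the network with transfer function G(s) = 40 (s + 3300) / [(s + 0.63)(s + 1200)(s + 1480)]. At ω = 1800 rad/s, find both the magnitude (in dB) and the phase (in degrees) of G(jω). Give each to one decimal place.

|G| = -95.6 dB, ∠G = -168.3°

|j1800 + 3300| = √(1800² + 3300²) = 3759
|j1800 + 0.63| = √(1800² + 0.63²) = 1800
|j1800 + 1200| = √(1800² + 1200²) = 2163
|j1800 + 1480| = √(1800² + 1480²) = 2330
|G(j1800)| = 40 × 3759 / (1800 × 2163 × 2330) = 1.657e-05
20 log₁₀(1.657e-05) = -95.61 dB
∠(j1800 + 3300) = arctan(1800/3300) = 28.61°
∠(j1800 + 0.63) = arctan(1800/0.63) = 89.98°
∠(j1800 + 1200) = arctan(1800/1200) = 56.31°
∠(j1800 + 1480) = arctan(1800/1480) = 50.57°
∠G(j1800) = 28.61° − (89.98° + 56.31° + 50.57°) = -168.25°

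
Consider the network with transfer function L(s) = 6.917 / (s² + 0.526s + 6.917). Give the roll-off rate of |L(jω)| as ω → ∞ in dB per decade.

With 0 zeros and 2 poles, the high-frequency asymptotic slope is 20 × (0 − 2) = -40 dB/decade.

-40 dB/decade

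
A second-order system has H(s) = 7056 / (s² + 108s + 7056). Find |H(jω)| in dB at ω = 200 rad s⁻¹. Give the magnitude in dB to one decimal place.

|(j200)² + 108(j200) + 7056| = |-32944 + j21600| = 3.939e+04
|H(j200)| = 7056 / 3.939e+04 = 0.17911
20 log₁₀(0.17911) = -14.94 dB

-14.9 dB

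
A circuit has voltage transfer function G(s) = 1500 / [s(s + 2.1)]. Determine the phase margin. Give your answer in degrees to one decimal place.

3.1°

Gain crossover: |G(jω)| = 1 at ω ≈ 38.7 rad/sec.
∠G(j38.7) = −90° − arctan(38.7/2.1) ≈ -176.89°
PM = 180° + (-176.89°) = 3.11°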